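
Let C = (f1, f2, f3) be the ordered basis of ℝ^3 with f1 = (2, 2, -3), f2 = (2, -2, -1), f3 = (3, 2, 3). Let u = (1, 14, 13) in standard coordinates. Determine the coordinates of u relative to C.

[u]_C is the unique c with M c = u, where M has columns f1, ..., f3.
Gaussian elimination on [M | u] yields c = (0, -4, 3).
Check: 0·f1 - 4f2 + 3f3 = (1, 14, 13).

(0, -4, 3)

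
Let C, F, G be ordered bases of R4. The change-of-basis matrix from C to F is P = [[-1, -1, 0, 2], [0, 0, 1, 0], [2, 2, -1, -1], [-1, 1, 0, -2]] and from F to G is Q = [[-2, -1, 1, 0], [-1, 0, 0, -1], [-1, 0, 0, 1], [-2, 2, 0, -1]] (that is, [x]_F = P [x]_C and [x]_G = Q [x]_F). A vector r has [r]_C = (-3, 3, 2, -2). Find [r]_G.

First [r]_F = P [r]_C = (-4, 2, 0, 10).
Then [r]_G = Q [r]_F = (6, -6, 14, 2).

(6, -6, 14, 2)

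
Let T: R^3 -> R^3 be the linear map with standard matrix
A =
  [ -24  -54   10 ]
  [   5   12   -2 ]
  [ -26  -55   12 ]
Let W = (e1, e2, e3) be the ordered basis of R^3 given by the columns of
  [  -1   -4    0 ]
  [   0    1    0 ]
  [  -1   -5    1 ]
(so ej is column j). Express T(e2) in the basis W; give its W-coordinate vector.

<0, 2, -1>

Compute T(e2) = A e2 = <-8, 2, -11> in standard coordinates.
Then write this in W-coordinates: solve for y in y_1 e1 + ... + y_3 e3 = <-8, 2, -11>.
This gives y = <0, 2, -1>, which is column 2 of [T]_W.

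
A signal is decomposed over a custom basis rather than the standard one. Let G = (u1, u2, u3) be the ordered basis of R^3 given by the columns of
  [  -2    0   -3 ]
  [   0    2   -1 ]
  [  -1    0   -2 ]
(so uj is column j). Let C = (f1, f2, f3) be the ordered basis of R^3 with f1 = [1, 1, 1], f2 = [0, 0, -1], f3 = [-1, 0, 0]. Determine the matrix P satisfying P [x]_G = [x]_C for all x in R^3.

[[0, 2, -1], [1, 2, 1], [2, 2, 2]]

Column j of P is [uj]_C, since P maps G-coordinates to C-coordinates.
Expressing u1 in C: u1 = 0·f1 + f2 + 2f3, so column 1 of P is [0, 1, 2].
Doing the same for each uj gives P = [[0, 2, -1], [1, 2, 1], [2, 2, 2]].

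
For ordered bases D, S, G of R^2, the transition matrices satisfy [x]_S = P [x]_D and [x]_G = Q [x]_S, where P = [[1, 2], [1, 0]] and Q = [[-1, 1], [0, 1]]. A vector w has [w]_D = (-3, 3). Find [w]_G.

(-6, -3)

Apply P to get S-coordinates (3, -3), then Q to get G-coordinates.
The result is [w]_G = (-6, -3).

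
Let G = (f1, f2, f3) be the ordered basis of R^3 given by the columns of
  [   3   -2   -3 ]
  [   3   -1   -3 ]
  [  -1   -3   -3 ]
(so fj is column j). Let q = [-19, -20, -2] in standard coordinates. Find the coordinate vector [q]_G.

Write q = c_1 f1 + ... + c_3 f3 and solve for the c_i.
Gaussian elimination on [M | q] yields c = (-4, -1, 3).
Check: -4f1 - f2 + 3f3 = [-19, -20, -2].

[-4, -1, 3]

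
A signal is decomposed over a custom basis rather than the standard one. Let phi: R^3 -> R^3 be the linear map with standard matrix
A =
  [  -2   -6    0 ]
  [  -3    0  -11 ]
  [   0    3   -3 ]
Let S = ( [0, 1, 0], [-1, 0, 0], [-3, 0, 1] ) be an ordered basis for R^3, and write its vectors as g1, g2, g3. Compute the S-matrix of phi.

The j-th column of [phi]_S is [phi(gj)]_S.
phi(g1) = A g1 = [-6, 0, 3] = 0·g1 - 3g2 + 3g3, so column 1 is [0, -3, 3].
Repeating for g2, g3 and assembling the columns gives [[0, 3, -2], [-3, -2, 3], [3, 0, -3]].

[[0, 3, -2], [-3, -2, 3], [3, 0, -3]]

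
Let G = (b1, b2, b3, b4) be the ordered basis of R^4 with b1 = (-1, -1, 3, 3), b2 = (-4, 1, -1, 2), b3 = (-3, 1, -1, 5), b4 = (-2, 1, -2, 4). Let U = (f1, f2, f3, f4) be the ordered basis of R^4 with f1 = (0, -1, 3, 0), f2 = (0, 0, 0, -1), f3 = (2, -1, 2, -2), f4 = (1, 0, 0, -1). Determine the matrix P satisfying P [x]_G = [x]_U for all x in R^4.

[[1, 1, 1, 0], [-2, 2, -2, -2], [0, -2, -2, -1], [-1, 0, 1, 0]]

Take x = bj: its G-coordinates are the j-th standard unit vector, so P e_j — column j of P — equals [bj]_U.
b1 = f1 - 2f2 + 0·f3 - f4, giving column 1 = (1, -2, 0, -1); repeating for each j gives P = [[1, 1, 1, 0], [-2, 2, -2, -2], [0, -2, -2, -1], [-1, 0, 1, 0]].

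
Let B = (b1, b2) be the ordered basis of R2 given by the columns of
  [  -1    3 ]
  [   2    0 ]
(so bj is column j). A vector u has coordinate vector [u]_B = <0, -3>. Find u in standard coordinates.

By definition u = 0·b1 - 3b2.
Summing componentwise gives <-9, 0>.

<-9, 0>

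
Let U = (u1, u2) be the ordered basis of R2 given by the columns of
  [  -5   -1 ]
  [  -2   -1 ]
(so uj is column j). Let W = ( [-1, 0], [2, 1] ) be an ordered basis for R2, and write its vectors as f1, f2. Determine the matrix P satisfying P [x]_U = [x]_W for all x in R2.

[[1, -1], [-2, -1]]

Take x = uj: its U-coordinates are the j-th standard unit vector, so P e_j — column j of P — equals [uj]_W.
u1 = f1 - 2f2, giving column 1 = [1, -2]; repeating for each j gives P = [[1, -1], [-2, -1]].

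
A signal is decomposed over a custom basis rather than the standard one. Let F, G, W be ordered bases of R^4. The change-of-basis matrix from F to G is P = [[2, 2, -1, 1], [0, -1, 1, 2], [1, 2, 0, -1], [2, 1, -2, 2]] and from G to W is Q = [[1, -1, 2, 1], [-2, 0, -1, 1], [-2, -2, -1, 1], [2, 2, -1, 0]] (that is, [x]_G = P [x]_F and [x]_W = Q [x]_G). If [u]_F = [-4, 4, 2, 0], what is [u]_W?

First [u]_G = P [u]_F = [-2, -2, 4, -8].
Then [u]_W = Q [u]_G = [0, -8, -4, -12].

[0, -8, -4, -12]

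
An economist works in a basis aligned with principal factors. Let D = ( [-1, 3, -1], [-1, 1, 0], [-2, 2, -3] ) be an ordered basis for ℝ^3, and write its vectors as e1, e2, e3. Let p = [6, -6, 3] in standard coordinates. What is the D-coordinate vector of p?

[0, -4, -1]

We seek scalars with c_1 e1 + ... + c_3 e3 = p; equivalently solve M c = p where the columns of M are e1, ..., e3.
Gaussian elimination on [M | p] yields c = (0, -4, -1).
Check: 0·e1 - 4e2 - e3 = [6, -6, 3].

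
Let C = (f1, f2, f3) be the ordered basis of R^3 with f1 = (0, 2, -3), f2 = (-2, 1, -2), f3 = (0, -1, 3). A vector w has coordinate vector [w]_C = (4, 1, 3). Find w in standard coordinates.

w = M [w]_C, where M has columns f1, ..., f3.
Carrying out the matrix-vector product, w = (-2, 6, -5).

(-2, 6, -5)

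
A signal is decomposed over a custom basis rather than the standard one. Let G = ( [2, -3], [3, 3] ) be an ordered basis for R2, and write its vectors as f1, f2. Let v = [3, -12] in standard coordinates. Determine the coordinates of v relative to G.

[3, -1]

We seek scalars with c_1 f1 + c_2 f2 = v; equivalently solve M c = v where the columns of M are f1, f2.
System: 2c_1 + 3c_2 = 3, -3c_1 + 3c_2 = -12; solving gives c_1 = 3, c_2 = -1.
Check: 3f1 - f2 = [3, -12].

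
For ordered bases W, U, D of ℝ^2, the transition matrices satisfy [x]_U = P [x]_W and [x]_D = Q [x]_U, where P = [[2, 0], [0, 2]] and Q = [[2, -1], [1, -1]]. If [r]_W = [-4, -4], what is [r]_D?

[-8, 0]

Apply P to get U-coordinates [-8, -8], then Q to get D-coordinates.
The result is [r]_D = [-8, 0].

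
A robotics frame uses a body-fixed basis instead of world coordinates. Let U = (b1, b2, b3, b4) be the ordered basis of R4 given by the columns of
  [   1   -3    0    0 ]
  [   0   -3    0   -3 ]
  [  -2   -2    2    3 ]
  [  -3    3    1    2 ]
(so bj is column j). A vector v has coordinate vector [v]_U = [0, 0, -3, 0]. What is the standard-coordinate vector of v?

v = M [v]_U, where M has columns b1, ..., b4.
Carrying out the matrix-vector product, v = [0, 0, -6, -3].

[0, 0, -6, -3]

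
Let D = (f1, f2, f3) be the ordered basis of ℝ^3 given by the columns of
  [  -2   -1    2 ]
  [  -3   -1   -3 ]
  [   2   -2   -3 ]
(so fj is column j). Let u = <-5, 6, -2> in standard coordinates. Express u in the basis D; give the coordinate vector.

<-1, 3, -2>

Write u = c_1 f1 + ... + c_3 f3 and solve for the c_i.
Gaussian elimination on [M | u] yields c = (-1, 3, -2).
Check: -f1 + 3f2 - 2f3 = <-5, 6, -2>.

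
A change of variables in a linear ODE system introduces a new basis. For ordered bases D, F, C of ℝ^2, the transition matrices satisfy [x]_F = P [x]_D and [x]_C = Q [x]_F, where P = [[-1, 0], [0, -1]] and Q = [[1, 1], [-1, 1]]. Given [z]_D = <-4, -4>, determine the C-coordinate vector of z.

<8, 0>

Composing the changes, [z]_C = Q P [z]_D.
Q P = [[-1, -1], [1, -1]]; applying this to <-4, -4> gives <8, 0>.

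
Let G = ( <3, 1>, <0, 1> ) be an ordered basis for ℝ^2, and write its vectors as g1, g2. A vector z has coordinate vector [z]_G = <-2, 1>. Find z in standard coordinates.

<-6, -1>

z = M [z]_G, where M has columns g1, g2.
Carrying out the matrix-vector product, z = <-6, -1>.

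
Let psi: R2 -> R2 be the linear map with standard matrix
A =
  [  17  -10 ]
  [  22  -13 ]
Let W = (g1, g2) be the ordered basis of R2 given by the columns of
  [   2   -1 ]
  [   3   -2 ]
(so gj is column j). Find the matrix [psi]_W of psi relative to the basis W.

With P the matrix whose columns are g1, g2, [psi]_W = P^(-1) A P.
Column by column: psi(g1) = A g1 = <4, 5>; its W-coordinates <3, 2> give column 1.
Continuing for each basis vector yields [psi]_W = [[3, 2], [2, 1]].

[[3, 2], [2, 1]]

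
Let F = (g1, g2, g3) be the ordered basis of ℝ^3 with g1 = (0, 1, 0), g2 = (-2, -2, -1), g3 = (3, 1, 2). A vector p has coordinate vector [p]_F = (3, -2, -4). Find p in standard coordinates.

By definition p = 3g1 - 2g2 - 4g3.
Summing componentwise gives (-8, 3, -6).

(-8, 3, -6)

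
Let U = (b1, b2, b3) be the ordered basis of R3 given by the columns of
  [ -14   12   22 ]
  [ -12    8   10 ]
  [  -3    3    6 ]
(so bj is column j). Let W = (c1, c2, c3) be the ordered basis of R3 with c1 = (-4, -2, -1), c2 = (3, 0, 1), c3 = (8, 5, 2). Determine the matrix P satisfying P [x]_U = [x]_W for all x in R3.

[[1, 1, 0], [2, 0, 2], [-2, 2, 2]]

Take x = bj: its U-coordinates are the j-th standard unit vector, so P e_j — column j of P — equals [bj]_W.
b1 = c1 + 2c2 - 2c3, giving column 1 = (1, 2, -2); repeating for each j gives P = [[1, 1, 0], [2, 0, 2], [-2, 2, 2]].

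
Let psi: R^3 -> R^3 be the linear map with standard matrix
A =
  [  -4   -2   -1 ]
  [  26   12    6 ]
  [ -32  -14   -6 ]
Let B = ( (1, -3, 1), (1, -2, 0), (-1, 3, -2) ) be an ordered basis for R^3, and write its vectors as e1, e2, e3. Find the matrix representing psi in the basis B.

[[0, 0, 2], [-1, 2, -2], [-2, 2, 0]]

The j-th column of [psi]_B is [psi(ej)]_B.
psi(e1) = A e1 = (1, -4, 4) = 0·e1 - e2 - 2e3, so column 1 is (0, -1, -2).
Repeating for e2, e3 and assembling the columns gives [[0, 0, 2], [-1, 2, -2], [-2, 2, 0]].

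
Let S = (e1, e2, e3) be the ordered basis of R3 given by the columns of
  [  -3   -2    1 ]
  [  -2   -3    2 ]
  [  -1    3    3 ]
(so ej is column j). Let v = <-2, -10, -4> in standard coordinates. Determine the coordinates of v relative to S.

We seek scalars with c_1 e1 + ... + c_3 e3 = v; equivalently solve M c = v where the columns of M are e1, ..., e3.
Row-reducing the augmented matrix [M | v] gives c = (-2, 2, -4).
Check: -2e1 + 2e2 - 4e3 = <-2, -10, -4>.

<-2, 2, -4>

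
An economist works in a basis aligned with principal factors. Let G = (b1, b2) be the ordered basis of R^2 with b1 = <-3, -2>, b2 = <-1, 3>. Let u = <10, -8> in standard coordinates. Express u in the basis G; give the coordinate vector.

<-2, -4>

We seek scalars with c_1 b1 + c_2 b2 = u; equivalently solve M c = u where the columns of M are b1, b2.
System: -3c_1 - c_2 = 10, -2c_1 + 3c_2 = -8; solving gives c_1 = -2, c_2 = -4.
Check: -2b1 - 4b2 = <10, -8>.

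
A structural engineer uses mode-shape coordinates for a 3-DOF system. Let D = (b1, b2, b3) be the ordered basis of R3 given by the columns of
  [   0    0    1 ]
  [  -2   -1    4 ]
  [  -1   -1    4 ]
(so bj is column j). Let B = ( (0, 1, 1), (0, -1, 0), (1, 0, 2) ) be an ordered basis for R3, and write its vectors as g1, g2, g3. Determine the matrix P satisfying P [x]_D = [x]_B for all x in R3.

[[-1, -1, 2], [1, 0, -2], [0, 0, 1]]

Take x = bj: its D-coordinates are the j-th standard unit vector, so P e_j — column j of P — equals [bj]_B.
b1 = -g1 + g2 + 0·g3, giving column 1 = (-1, 1, 0); repeating for each j gives P = [[-1, -1, 2], [1, 0, -2], [0, 0, 1]].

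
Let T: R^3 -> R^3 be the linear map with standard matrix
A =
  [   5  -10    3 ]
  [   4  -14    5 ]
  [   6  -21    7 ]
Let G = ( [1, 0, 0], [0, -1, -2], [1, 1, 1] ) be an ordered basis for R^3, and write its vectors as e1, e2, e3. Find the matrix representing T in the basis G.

The j-th column of [T]_G is [T(ej)]_G.
T(e1) = A e1 = [5, 4, 6] = 3e1 - 2e2 + 2e3, so column 1 is [3, -2, 2].
Repeating for e2, e3 and assembling the columns gives [[3, 3, 0], [-2, -3, 3], [2, 1, -2]].

[[3, 3, 0], [-2, -3, 3], [2, 1, -2]]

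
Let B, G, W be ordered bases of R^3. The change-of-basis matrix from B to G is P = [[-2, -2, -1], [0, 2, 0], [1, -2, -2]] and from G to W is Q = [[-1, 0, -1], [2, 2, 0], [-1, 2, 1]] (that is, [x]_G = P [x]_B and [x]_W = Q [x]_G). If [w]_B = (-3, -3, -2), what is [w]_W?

Apply P to get G-coordinates (14, -6, 7), then Q to get W-coordinates.
The result is [w]_W = (-21, 16, -19).

(-21, 16, -19)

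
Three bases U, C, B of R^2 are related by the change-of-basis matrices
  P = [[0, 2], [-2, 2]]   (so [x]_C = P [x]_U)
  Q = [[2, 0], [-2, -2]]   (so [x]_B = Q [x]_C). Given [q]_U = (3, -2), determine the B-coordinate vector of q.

Apply P to get C-coordinates (-4, -10), then Q to get B-coordinates.
The result is [q]_B = (-8, 28).

(-8, 28)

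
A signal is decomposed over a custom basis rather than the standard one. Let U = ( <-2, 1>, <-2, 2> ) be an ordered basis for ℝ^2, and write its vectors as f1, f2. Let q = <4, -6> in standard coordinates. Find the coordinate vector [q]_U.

Write q = c_1 f1 + c_2 f2 and solve for the c_i.
System: -2c_1 - 2c_2 = 4, c_1 + 2c_2 = -6; solving gives c_1 = 2, c_2 = -4.
Check: 2f1 - 4f2 = <4, -6>.

<2, -4>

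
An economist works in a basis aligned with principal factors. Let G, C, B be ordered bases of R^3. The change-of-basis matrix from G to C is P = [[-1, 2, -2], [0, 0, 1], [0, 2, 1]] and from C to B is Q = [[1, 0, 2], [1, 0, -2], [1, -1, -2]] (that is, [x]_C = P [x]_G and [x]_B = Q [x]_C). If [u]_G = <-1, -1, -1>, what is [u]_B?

Apply P to get C-coordinates <1, -1, -3>, then Q to get B-coordinates.
The result is [u]_B = <-5, 7, 8>.

<-5, 7, 8>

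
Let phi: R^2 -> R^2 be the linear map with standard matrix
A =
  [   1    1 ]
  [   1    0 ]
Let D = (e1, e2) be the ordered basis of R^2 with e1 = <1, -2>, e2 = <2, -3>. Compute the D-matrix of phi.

The j-th column of [phi]_D is [phi(ej)]_D.
phi(e1) = A e1 = <-1, 1> = e1 - e2, so column 1 is <1, -1>.
Repeating for e2 and assembling the columns gives [[1, -1], [-1, 0]].

[[1, -1], [-1, 0]]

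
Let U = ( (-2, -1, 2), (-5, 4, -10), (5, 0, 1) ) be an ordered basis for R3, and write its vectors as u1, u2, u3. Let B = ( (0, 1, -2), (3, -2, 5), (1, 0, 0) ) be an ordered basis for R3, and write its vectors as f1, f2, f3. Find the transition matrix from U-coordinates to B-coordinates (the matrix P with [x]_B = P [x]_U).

[[-1, 0, 2], [0, -2, 1], [-2, 1, 2]]

Let M have columns uj and N have columns fj. Then for every x, N [x]_B = x = M [x]_U, so P = N^(-1) M.
Since det N = 1, N^(-1) has integer entries; multiplying gives P = [[-1, 0, 2], [0, -2, 1], [-2, 1, 2]].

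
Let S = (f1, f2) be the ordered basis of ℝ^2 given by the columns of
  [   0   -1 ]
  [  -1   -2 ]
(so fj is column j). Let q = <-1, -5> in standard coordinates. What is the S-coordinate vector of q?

[q]_S is the unique c with M c = q, where M has columns f1, f2.
System: 0c_1 - c_2 = -1, -c_1 - 2c_2 = -5; solving gives c_1 = 3, c_2 = 1.
Check: 3f1 + f2 = <-1, -5>.

<3, 1>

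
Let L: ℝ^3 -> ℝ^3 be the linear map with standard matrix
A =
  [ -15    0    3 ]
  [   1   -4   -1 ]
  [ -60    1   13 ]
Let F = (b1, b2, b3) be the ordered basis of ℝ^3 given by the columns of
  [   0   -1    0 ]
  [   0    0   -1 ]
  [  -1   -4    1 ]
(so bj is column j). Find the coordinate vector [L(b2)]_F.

<1, -3, -3>

Compute L(b2) = A b2 = <3, 3, 8> in standard coordinates.
Then write this in F-coordinates: solve for y in y_1 b1 + ... + y_3 b3 = <3, 3, 8>.
This gives y = <1, -3, -3>, which is column 2 of [L]_F.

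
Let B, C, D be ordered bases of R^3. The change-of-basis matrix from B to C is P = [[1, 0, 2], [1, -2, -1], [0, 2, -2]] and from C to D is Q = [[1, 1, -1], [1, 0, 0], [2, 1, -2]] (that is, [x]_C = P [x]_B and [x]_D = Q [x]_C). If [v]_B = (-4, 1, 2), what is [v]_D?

Composing the changes, [v]_D = Q P [v]_B.
Q P = [[2, -4, 3], [1, 0, 2], [3, -6, 7]]; applying this to (-4, 1, 2) gives (-6, 0, -4).

(-6, 0, -4)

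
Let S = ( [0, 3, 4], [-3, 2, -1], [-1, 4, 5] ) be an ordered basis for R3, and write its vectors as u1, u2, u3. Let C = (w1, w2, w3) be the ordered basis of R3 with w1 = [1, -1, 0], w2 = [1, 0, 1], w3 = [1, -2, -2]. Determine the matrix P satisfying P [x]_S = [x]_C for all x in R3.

Take x = uj: its S-coordinates are the j-th standard unit vector, so P e_j — column j of P — equals [uj]_C.
u1 = -w1 + 2w2 - w3, giving column 1 = [-1, 2, -1]; repeating for each j gives P = [[-1, -2, 0], [2, -1, 1], [-1, 0, -2]].

[[-1, -2, 0], [2, -1, 1], [-1, 0, -2]]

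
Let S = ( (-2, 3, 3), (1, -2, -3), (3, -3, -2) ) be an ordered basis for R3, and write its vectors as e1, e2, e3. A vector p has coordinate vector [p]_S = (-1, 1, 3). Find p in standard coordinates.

(12, -14, -12)

By definition p = -e1 + e2 + 3e3.
Summing componentwise gives (12, -14, -12).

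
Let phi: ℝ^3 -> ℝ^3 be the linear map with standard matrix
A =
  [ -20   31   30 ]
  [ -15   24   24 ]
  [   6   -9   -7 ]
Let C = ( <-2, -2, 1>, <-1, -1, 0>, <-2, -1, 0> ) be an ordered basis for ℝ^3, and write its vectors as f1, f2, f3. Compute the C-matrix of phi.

With P the matrix whose columns are f1, ..., f3, [phi]_C = P^(-1) A P.
Column by column: phi(f1) = A f1 = <8, 6, -1>; its C-coordinates <-1, -2, -2> give column 1.
Continuing for each basis vector yields [phi]_C = [[-1, 3, -3], [-2, 1, 3], [-2, 2, -3]].

[[-1, 3, -3], [-2, 1, 3], [-2, 2, -3]]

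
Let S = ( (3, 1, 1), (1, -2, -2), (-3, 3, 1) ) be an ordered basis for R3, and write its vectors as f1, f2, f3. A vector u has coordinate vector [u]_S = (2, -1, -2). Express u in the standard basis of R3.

The coordinates say u = 2f1 - f2 - 2f3; adding the scaled basis vectors gives (11, -2, 2).

(11, -2, 2)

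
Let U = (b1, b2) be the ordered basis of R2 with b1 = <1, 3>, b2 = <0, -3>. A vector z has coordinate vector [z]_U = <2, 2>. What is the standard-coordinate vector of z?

<2, 0>

By definition z = 2b1 + 2b2.
Summing componentwise gives <2, 0>.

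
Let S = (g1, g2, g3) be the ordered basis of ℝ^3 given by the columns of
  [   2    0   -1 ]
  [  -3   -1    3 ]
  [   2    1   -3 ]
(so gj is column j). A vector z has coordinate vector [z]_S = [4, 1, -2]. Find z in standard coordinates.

[10, -19, 15]

z = M [z]_S, where M has columns g1, ..., g3.
Carrying out the matrix-vector product, z = [10, -19, 15].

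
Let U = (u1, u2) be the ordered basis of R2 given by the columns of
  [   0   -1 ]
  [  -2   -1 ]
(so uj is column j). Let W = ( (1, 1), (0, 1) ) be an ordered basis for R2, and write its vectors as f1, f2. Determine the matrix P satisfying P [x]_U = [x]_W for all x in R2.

Take x = uj: its U-coordinates are the j-th standard unit vector, so P e_j — column j of P — equals [uj]_W.
u1 = 0·f1 - 2f2, giving column 1 = (0, -2); repeating for each j gives P = [[0, -1], [-2, 0]].

[[0, -1], [-2, 0]]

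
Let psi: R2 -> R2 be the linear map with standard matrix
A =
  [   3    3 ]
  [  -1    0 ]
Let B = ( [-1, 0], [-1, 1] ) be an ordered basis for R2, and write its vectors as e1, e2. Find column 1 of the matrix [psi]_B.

[2, 1]

Compute psi(e1) = A e1 = [-3, 1] in standard coordinates.
Then write this in B-coordinates: solve for y in y_1 e1 + y_2 e2 = [-3, 1].
This gives y = [2, 1], which is column 1 of [psi]_B.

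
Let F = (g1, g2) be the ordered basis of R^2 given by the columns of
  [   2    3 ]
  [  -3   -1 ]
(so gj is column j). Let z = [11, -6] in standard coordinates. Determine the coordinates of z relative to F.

[1, 3]

We seek scalars with c_1 g1 + c_2 g2 = z; equivalently solve M c = z where the columns of M are g1, g2.
System: 2c_1 + 3c_2 = 11, -3c_1 - c_2 = -6; solving gives c_1 = 1, c_2 = 3.
Check: g1 + 3g2 = [11, -6].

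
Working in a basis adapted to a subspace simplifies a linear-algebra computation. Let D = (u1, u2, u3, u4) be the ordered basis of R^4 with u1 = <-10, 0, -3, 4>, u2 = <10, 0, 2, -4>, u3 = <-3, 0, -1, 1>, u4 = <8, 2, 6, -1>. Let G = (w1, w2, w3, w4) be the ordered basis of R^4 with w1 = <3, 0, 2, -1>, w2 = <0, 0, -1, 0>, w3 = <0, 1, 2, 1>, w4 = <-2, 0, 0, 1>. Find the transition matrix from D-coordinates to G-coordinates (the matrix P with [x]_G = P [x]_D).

Let M have columns uj and N have columns wj. Then for every x, N [x]_G = x = M [x]_D, so P = N^(-1) M.
Since det N = 1, N^(-1) has integer entries; multiplying gives P = [[-2, 2, -1, 2], [-1, 2, -1, 2], [0, 0, 0, 2], [2, -2, 0, -1]].

[[-2, 2, -1, 2], [-1, 2, -1, 2], [0, 0, 0, 2], [2, -2, 0, -1]]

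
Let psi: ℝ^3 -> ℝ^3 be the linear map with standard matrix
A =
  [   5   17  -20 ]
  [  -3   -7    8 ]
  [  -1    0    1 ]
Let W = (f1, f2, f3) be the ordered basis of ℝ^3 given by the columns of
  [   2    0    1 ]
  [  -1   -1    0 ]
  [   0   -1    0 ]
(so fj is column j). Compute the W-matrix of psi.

[[-3, 0, 2], [2, 1, 1], [-1, 3, 1]]

The j-th column of [psi]_W is [psi(fj)]_W.
psi(f1) = A f1 = (-7, 1, -2) = -3f1 + 2f2 - f3, so column 1 is (-3, 2, -1).
Repeating for f2, f3 and assembling the columns gives [[-3, 0, 2], [2, 1, 1], [-1, 3, 1]].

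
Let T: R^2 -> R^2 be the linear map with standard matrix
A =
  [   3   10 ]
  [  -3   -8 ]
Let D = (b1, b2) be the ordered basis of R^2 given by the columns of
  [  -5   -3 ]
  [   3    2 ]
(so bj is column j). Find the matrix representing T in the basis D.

With P the matrix whose columns are b1, b2, [T]_D = P^(-1) A P.
Column by column: T(b1) = A b1 = (15, -9); its D-coordinates (-3, 0) give column 1.
Continuing for each basis vector yields [T]_D = [[-3, -1], [0, -2]].

[[-3, -1], [0, -2]]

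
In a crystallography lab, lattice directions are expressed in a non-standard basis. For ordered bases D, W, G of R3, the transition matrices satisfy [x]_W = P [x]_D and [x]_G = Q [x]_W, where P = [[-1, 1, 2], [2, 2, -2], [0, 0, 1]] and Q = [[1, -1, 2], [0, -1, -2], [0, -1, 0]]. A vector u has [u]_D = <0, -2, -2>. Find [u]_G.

Apply P to get W-coordinates <-6, 0, -2>, then Q to get G-coordinates.
The result is [u]_G = <-10, 4, 0>.

<-10, 4, 0>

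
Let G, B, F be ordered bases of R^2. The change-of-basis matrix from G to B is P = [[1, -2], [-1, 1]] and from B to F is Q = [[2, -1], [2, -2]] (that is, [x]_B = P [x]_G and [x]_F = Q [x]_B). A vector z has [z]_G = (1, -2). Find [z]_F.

Composing the changes, [z]_F = Q P [z]_G.
Q P = [[3, -5], [4, -6]]; applying this to (1, -2) gives (13, 16).

(13, 16)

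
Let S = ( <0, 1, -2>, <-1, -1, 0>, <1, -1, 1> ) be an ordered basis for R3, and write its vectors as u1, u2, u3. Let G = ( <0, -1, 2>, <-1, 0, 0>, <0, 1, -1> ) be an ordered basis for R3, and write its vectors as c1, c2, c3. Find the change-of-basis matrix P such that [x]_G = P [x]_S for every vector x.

Column j of P is [uj]_G, since P maps S-coordinates to G-coordinates.
Expressing u1 in G: u1 = -c1 + 0·c2 + 0·c3, so column 1 of P is <-1, 0, 0>.
Doing the same for each uj gives P = [[-1, -1, 0], [0, 1, -1], [0, -2, -1]].

[[-1, -1, 0], [0, 1, -1], [0, -2, -1]]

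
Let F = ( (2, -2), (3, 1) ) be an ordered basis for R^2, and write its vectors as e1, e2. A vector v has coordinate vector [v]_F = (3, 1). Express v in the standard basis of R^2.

The coordinates say v = 3e1 + e2; adding the scaled basis vectors gives (9, -5).

(9, -5)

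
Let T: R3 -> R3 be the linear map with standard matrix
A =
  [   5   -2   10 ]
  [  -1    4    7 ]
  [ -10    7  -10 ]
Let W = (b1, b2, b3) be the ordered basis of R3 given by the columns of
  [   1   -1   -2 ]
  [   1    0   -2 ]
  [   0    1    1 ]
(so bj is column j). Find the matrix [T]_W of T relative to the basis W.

The j-th column of [T]_W is [T(bj)]_W.
T(b1) = A b1 = (3, 3, -3) = -3b1 + 0·b2 - 3b3, so column 1 is (-3, 0, -3).
Repeating for b2, b3 and assembling the columns gives [[-3, 2, -1], [0, 3, -3], [-3, -3, -1]].

[[-3, 2, -1], [0, 3, -3], [-3, -3, -1]]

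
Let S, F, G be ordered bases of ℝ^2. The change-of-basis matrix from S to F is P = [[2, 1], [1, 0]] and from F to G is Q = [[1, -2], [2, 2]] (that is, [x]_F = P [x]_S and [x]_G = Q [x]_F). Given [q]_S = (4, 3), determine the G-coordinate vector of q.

First [q]_F = P [q]_S = (11, 4).
Then [q]_G = Q [q]_F = (3, 30).

(3, 30)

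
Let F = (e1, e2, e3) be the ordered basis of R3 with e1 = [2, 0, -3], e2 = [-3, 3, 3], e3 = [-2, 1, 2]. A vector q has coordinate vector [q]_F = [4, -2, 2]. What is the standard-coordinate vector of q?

By definition q = 4e1 - 2e2 + 2e3.
Summing componentwise gives [10, -4, -14].

[10, -4, -14]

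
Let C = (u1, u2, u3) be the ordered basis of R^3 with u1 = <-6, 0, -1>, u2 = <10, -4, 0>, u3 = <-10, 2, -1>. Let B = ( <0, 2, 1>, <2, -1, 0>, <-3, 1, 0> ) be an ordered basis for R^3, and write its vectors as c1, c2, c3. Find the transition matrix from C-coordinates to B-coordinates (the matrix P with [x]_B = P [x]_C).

[[-1, 0, -1], [0, 2, -2], [2, -2, 2]]

Let M have columns uj and N have columns cj. Then for every x, N [x]_B = x = M [x]_C, so P = N^(-1) M.
Since det N = -1, N^(-1) has integer entries; multiplying gives P = [[-1, 0, -1], [0, 2, -2], [2, -2, 2]].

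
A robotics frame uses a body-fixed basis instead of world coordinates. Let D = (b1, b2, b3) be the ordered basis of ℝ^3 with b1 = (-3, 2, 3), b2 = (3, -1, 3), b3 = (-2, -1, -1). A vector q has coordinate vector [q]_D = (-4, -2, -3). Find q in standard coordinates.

(12, -3, -15)

q = M [q]_D, where M has columns b1, ..., b3.
Carrying out the matrix-vector product, q = (12, -3, -15).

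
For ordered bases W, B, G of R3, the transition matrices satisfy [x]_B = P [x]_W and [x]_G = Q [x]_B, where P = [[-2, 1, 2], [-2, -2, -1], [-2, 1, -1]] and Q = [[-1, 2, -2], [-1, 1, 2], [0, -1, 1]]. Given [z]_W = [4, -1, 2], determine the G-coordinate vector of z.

[11, -25, -3]

Composing the changes, [z]_G = Q P [z]_W.
Q P = [[2, -7, -2], [-4, -1, -5], [0, 3, 0]]; applying this to [4, -1, 2] gives [11, -25, -3].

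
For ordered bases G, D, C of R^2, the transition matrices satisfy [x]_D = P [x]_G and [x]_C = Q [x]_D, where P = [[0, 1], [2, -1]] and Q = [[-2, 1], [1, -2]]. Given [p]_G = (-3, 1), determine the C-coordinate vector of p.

First [p]_D = P [p]_G = (1, -7).
Then [p]_C = Q [p]_D = (-9, 15).

(-9, 15)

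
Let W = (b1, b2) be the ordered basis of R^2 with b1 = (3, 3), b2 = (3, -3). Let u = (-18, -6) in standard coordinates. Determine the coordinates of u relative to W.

(-4, -2)

Write u = c_1 b1 + c_2 b2 and solve for the c_i.
System: 3c_1 + 3c_2 = -18, 3c_1 - 3c_2 = -6; solving gives c_1 = -4, c_2 = -2.
Check: -4b1 - 2b2 = (-18, -6).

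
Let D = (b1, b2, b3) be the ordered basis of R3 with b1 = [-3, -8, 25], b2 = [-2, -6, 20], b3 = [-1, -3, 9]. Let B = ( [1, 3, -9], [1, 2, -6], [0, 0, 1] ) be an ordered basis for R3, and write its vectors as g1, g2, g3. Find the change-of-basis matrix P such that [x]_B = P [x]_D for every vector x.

[[-2, -2, -1], [-1, 0, 0], [1, 2, 0]]

Column j of P is [bj]_B, since P maps D-coordinates to B-coordinates.
Expressing b1 in B: b1 = -2g1 - g2 + g3, so column 1 of P is [-2, -1, 1].
Doing the same for each bj gives P = [[-2, -2, -1], [-1, 0, 0], [1, 2, 0]].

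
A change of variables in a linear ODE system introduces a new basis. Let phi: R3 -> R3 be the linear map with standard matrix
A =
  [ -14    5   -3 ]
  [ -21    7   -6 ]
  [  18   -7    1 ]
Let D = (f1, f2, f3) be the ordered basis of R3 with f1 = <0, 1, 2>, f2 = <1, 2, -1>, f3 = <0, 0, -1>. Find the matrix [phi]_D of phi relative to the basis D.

[[-3, 1, 0], [-1, -1, 3], [0, 0, -2]]

With P the matrix whose columns are f1, ..., f3, [phi]_D = P^(-1) A P.
Column by column: phi(f1) = A f1 = <-1, -5, -5>; its D-coordinates <-3, -1, 0> give column 1.
Continuing for each basis vector yields [phi]_D = [[-3, 1, 0], [-1, -1, 3], [0, 0, -2]].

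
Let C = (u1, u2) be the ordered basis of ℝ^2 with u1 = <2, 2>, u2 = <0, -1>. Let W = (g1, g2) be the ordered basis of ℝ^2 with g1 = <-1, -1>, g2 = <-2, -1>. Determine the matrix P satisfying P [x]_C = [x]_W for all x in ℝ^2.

[[-2, 2], [0, -1]]

Column j of P is [uj]_W, since P maps C-coordinates to W-coordinates.
Expressing u1 in W: u1 = -2g1 + 0·g2, so column 1 of P is <-2, 0>.
Doing the same for each uj gives P = [[-2, 2], [0, -1]].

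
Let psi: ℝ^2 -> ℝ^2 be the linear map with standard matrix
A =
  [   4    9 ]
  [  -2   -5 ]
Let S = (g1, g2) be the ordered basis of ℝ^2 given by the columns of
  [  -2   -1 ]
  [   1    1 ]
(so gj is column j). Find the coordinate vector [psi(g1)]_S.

Column 1 of [psi]_S is the S-coordinate vector of psi(g1).
In standard coordinates psi(g1) = A g1 = (1, -1).
Converting to S: (1, -1) = 0·g1 - g2, so the coordinate vector is (0, -1).

(0, -1)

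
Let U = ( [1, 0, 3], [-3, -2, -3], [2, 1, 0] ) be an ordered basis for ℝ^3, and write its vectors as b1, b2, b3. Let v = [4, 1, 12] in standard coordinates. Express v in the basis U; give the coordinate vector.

[v]_U is the unique c with M c = v, where M has columns b1, ..., b3.
Gaussian elimination on [M | v] yields c = (3, -1, -1).
Check: 3b1 - b2 - b3 = [4, 1, 12].

[3, -1, -1]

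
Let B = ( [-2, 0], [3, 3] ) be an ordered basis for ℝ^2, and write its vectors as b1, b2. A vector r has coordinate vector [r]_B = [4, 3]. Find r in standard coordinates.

r = M [r]_B, where M has columns b1, b2.
Carrying out the matrix-vector product, r = [1, 9].

[1, 9]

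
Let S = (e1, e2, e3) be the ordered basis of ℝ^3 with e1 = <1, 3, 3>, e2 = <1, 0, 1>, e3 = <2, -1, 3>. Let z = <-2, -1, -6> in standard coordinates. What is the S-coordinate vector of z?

We seek scalars with c_1 e1 + ... + c_3 e3 = z; equivalently solve M c = z where the columns of M are e1, ..., e3.
Gaussian elimination on [M | z] yields c = (-1, 3, -2).
Check: -e1 + 3e2 - 2e3 = <-2, -1, -6>.

<-1, 3, -2>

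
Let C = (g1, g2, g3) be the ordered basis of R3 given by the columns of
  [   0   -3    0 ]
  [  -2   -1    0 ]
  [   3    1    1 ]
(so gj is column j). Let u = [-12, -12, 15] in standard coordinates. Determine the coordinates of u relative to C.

[4, 4, -1]

We seek scalars with c_1 g1 + ... + c_3 g3 = u; equivalently solve M c = u where the columns of M are g1, ..., g3.
Row-reducing the augmented matrix [M | u] gives c = (4, 4, -1).
Check: 4g1 + 4g2 - g3 = [-12, -12, 15].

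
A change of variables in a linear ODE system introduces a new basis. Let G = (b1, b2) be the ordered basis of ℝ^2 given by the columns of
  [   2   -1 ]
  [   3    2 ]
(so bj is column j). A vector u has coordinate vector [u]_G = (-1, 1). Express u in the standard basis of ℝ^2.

(-3, -1)

By definition u = -b1 + b2.
Summing componentwise gives (-3, -1).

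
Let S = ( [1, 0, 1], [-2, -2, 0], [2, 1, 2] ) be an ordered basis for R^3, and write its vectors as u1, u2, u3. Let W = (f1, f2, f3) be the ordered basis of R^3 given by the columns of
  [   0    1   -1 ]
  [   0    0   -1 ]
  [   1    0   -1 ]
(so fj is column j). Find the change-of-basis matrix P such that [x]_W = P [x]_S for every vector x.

Column j of P is [uj]_W, since P maps S-coordinates to W-coordinates.
Expressing u1 in W: u1 = f1 + f2 + 0·f3, so column 1 of P is [1, 1, 0].
Doing the same for each uj gives P = [[1, 2, 1], [1, 0, 1], [0, 2, -1]].

[[1, 2, 1], [1, 0, 1], [0, 2, -1]]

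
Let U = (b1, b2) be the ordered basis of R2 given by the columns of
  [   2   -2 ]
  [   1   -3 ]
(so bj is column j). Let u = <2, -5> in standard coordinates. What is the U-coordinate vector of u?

[u]_U is the unique c with M c = u, where M has columns b1, b2.
System: 2c_1 - 2c_2 = 2, c_1 - 3c_2 = -5; solving gives c_1 = 4, c_2 = 3.
Check: 4b1 + 3b2 = <2, -5>.

<4, 3>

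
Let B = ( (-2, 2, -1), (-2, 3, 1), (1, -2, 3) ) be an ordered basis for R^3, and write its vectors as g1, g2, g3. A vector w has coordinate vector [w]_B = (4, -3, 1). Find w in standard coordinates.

The coordinates say w = 4g1 - 3g2 + g3; adding the scaled basis vectors gives (-1, -3, -4).

(-1, -3, -4)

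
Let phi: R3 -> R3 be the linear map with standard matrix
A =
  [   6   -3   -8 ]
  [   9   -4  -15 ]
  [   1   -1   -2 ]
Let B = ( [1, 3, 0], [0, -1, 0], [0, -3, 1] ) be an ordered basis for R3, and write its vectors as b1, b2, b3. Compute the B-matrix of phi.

[[-3, 3, 1], [0, 2, 3], [-2, 1, 1]]

The j-th column of [phi]_B is [phi(bj)]_B.
phi(b1) = A b1 = [-3, -3, -2] = -3b1 + 0·b2 - 2b3, so column 1 is [-3, 0, -2].
Repeating for b2, b3 and assembling the columns gives [[-3, 3, 1], [0, 2, 3], [-2, 1, 1]].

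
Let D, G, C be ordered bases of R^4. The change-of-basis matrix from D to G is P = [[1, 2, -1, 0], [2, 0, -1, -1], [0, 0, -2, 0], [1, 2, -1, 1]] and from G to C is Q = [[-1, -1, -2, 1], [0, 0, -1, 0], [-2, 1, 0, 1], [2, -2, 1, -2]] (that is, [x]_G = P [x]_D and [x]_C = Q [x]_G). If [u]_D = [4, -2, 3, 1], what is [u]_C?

[9, 6, 8, -16]

First [u]_G = P [u]_D = [-3, 4, -6, -2].
Then [u]_C = Q [u]_G = [9, 6, 8, -16].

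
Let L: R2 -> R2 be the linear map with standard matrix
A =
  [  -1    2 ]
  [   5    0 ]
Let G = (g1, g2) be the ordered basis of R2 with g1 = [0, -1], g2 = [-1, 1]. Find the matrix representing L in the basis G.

[[2, 2], [2, -3]]

The j-th column of [L]_G is [L(gj)]_G.
L(g1) = A g1 = [-2, 0] = 2g1 + 2g2, so column 1 is [2, 2].
Repeating for g2 and assembling the columns gives [[2, 2], [2, -3]].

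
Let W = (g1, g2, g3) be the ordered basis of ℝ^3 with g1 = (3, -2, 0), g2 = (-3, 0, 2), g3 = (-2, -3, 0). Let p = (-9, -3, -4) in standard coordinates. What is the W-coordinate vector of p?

We seek scalars with c_1 g1 + ... + c_3 g3 = p; equivalently solve M c = p where the columns of M are g1, ..., g3.
Row-reducing the augmented matrix [M | p] gives c = (-3, -2, 3).
Check: -3g1 - 2g2 + 3g3 = (-9, -3, -4).

(-3, -2, 3)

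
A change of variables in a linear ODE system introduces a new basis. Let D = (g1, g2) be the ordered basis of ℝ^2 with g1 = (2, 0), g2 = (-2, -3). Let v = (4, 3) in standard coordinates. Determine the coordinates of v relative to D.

We seek scalars with c_1 g1 + c_2 g2 = v; equivalently solve M c = v where the columns of M are g1, g2.
System: 2c_1 - 2c_2 = 4, 0c_1 - 3c_2 = 3; solving gives c_1 = 1, c_2 = -1.
Check: g1 - g2 = (4, 3).

(1, -1)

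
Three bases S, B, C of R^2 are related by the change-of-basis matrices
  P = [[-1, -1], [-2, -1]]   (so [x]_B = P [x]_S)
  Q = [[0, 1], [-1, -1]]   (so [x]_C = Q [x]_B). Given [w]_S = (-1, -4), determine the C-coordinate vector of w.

(6, -11)

First [w]_B = P [w]_S = (5, 6).
Then [w]_C = Q [w]_B = (6, -11).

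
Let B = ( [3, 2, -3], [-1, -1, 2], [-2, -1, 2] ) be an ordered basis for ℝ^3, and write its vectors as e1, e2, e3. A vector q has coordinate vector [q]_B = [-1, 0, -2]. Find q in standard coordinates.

The coordinates say q = -e1 + 0·e2 - 2e3; adding the scaled basis vectors gives [1, 0, -1].

[1, 0, -1]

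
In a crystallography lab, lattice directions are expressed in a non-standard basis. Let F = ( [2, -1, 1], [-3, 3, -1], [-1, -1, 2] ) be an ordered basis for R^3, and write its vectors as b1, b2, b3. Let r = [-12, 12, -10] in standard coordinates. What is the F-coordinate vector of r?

[-4, 2, -2]

We seek scalars with c_1 b1 + ... + c_3 b3 = r; equivalently solve M c = r where the columns of M are b1, ..., b3.
Row-reducing the augmented matrix [M | r] gives c = (-4, 2, -2).
Check: -4b1 + 2b2 - 2b3 = [-12, 12, -10].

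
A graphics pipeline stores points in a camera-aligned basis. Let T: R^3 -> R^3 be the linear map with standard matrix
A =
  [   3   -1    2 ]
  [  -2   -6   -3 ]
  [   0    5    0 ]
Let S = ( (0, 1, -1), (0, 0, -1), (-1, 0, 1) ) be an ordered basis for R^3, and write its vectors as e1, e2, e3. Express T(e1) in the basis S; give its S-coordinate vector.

Compute T(e1) = A e1 = (-3, -3, 5) in standard coordinates.
Then write this in S-coordinates: solve for y in y_1 e1 + ... + y_3 e3 = (-3, -3, 5).
This gives y = (-3, 1, 3), which is column 1 of [T]_S.

(-3, 1, 3)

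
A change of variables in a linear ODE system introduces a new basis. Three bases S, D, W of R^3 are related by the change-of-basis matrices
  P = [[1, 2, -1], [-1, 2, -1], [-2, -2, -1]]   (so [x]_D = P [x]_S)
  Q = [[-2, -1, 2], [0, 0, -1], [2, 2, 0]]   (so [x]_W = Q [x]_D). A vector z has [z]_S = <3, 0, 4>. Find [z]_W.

<-11, 10, -16>

Apply P to get D-coordinates <-1, -7, -10>, then Q to get W-coordinates.
The result is [z]_W = <-11, 10, -16>.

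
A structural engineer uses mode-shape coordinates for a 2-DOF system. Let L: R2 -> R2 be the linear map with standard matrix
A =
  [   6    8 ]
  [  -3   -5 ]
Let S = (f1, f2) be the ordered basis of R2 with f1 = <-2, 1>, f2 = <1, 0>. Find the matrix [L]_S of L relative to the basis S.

[[1, -3], [-2, 0]]

Let P have columns f1, f2. Then [L]_S = P^(-1) A P.
Here det P = -1, so P^(-1) is integer; computing A P first and then P^(-1)(A P) gives [[1, -3], [-2, 0]].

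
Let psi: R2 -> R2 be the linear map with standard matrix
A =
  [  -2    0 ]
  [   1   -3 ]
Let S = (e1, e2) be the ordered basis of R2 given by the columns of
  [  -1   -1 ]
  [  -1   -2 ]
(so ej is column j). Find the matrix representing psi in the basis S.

[[-2, 1], [0, -3]]

The j-th column of [psi]_S is [psi(ej)]_S.
psi(e1) = A e1 = [2, 2] = -2e1 + 0·e2, so column 1 is [-2, 0].
Repeating for e2 and assembling the columns gives [[-2, 1], [0, -3]].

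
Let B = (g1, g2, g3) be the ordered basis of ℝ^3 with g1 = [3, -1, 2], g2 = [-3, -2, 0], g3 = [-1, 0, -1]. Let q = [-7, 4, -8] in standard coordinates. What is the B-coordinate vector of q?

[q]_B is the unique c with M c = q, where M has columns g1, ..., g3.
Solving this 3x3 system gives c = (-2, -1, 4).
Check: -2g1 - g2 + 4g3 = [-7, 4, -8].

[-2, -1, 4]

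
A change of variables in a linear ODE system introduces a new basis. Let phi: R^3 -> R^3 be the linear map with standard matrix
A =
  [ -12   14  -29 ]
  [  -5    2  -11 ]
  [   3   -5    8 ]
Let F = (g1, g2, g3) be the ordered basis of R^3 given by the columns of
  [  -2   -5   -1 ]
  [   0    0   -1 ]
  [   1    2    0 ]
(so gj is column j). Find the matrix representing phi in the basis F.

The j-th column of [phi]_F is [phi(gj)]_F.
phi(g1) = A g1 = <-5, -1, 2> = 2g1 + 0·g2 + g3, so column 1 is <2, 0, 1>.
Repeating for g2, g3 and assembling the columns gives [[2, 3, 0], [0, -1, 1], [1, -3, -3]].

[[2, 3, 0], [0, -1, 1], [1, -3, -3]]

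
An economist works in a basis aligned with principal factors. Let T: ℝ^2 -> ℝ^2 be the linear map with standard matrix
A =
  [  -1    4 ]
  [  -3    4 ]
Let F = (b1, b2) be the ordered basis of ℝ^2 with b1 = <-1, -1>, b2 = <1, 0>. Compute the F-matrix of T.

The j-th column of [T]_F is [T(bj)]_F.
T(b1) = A b1 = <-3, -1> = b1 - 2b2, so column 1 is <1, -2>.
Repeating for b2 and assembling the columns gives [[1, 3], [-2, 2]].

[[1, 3], [-2, 2]]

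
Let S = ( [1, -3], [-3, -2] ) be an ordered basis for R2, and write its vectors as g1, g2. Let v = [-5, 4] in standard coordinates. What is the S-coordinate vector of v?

[-2, 1]

We seek scalars with c_1 g1 + c_2 g2 = v; equivalently solve M c = v where the columns of M are g1, g2.
System: c_1 - 3c_2 = -5, -3c_1 - 2c_2 = 4; solving gives c_1 = -2, c_2 = 1.
Check: -2g1 + g2 = [-5, 4].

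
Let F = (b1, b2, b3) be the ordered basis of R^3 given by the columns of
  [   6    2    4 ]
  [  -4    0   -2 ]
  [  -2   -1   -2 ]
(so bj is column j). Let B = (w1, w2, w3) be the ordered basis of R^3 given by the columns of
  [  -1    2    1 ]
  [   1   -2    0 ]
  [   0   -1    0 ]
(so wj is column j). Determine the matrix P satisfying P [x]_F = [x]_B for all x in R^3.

[[0, 2, 2], [2, 1, 2], [2, 2, 2]]

Column j of P is [bj]_B, since P maps F-coordinates to B-coordinates.
Expressing b1 in B: b1 = 0·w1 + 2w2 + 2w3, so column 1 of P is [0, 2, 2].
Doing the same for each bj gives P = [[0, 2, 2], [2, 1, 2], [2, 2, 2]].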